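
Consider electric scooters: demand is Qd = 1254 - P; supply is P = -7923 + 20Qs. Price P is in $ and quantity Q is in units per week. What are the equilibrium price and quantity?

Inverting to quantity form: Qs = 396.15 + 0.05P.
At equilibrium Qd = Qs, so 1254 - P = 396.15 + 0.05P; collecting terms, 857.85 = 1.05P and P* = 817.
Then Q* = 1254 - 817 = 437.

P* = 817, Q* = 437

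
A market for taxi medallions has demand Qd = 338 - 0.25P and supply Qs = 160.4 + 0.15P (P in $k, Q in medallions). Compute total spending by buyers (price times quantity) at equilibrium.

Set Qd = Qs: 338 - 0.25P = 160.4 + 0.15P, so 177.6 = 0.4P and P* = 444.
From the demand curve, Q* = 338 - 0.25(444) = 227.
Total spending by buyers = P* × Q* = 444 × 227 = 100788.

Total spending by buyers = 100788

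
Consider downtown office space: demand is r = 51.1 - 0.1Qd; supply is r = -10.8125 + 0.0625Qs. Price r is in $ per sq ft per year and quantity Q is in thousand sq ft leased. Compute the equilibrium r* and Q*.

Rewriting in direct form: Qd = 511 - 10r and Qs = 173 + 16r.
Set Qd = Qs: 511 - 10r = 173 + 16r, so 338 = 26r and r* = 13.
Then Q* = 511 - 10(13) = 381.

r* = 13, Q* = 381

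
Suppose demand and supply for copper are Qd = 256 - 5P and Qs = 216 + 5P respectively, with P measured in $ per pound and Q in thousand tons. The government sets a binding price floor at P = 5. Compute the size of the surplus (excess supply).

Surplus = 10

Evaluating both curves at the floor price 5 gives Qd = 231, Qs = 241.
Surplus = Qs - Qd = 241 - 231 = 10.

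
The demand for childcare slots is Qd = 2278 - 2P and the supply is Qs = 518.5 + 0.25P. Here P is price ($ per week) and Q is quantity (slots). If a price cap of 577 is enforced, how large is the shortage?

Shortage = 461.25

At P = 577: Qd = 1124 and Qs = 662.75.
Shortage = Qd - Qs = 1124 - 662.75 = 461.25.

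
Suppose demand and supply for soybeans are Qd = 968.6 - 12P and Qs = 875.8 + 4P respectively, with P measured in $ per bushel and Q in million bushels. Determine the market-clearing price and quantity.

P* = 5.8, Q* = 899

The market clears where 968.6 - 12P = 875.8 + 4P. Rearranging, 16P = 92.8, hence P* = 5.8.
Substitute back: Q* = 968.6 - 12(5.8) = 899.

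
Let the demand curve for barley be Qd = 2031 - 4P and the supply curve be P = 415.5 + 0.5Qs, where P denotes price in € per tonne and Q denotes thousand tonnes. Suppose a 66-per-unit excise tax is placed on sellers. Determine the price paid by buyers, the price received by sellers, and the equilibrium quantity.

P_b = 499, P_s = 433, Q = 35

In direct form, Qs = -831 + 2P.
The tax drives a wedge P_b - P_s = 66. Substituting P_s = P_b - 66 into supply: Qs = -963 + 2P_b.
Market clearing requires 2031 - 4P_b = -963 + 2P_b; hence 2994 = 6P_b and P_b = 499.
So P_s = 433 and the quantity traded is Q = 2031 - 4(499) = 35.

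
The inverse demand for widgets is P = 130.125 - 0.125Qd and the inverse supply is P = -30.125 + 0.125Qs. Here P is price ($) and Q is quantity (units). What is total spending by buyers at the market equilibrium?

Total spending by buyers = 32050

Rewriting in direct form: Qd = 1041 - 8P and Qs = 241 + 8P.
The market clears where 1041 - 8P = 241 + 8P. Rearranging, 16P = 800, hence P* = 50.
Then Q* = 1041 - 8(50) = 641.
Total spending by buyers = P* × Q* = 50 × 641 = 32050.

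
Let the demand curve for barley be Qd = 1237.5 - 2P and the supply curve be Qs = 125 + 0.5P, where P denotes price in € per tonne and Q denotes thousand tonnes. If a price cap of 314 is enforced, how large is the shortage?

Shortage = 327.5

At P = 314: Qd = 609.5 and Qs = 282.
Shortage = Qd - Qs = 609.5 - 282 = 327.5.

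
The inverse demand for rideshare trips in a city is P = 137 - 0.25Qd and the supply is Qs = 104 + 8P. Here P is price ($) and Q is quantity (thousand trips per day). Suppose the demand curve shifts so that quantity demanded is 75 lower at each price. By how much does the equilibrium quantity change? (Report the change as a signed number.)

ΔQ = -50

In direct form, Qd = 548 - 4P.
Set Qd = Qs: 548 - 4P = 104 + 8P, so 444 = 12P and P* = 37.
Then Q* = 548 - 4(37) = 400.
After the shift, demand is Qd = 473 - 4P.
The new intersection has 369 = 12P, i.e. P = 30.75, Q = 350.
ΔQ = 350 - 400 = -50.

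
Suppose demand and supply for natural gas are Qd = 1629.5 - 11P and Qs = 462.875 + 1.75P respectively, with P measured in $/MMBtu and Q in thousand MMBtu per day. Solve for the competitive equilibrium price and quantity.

Set Qd = Qs: 1629.5 - 11P = 462.875 + 1.75P, so 1166.625 = 12.75P and P* = 91.5.
Plugging P* into demand: Q* = 1629.5 - 11(91.5) = 623.

P* = 91.5, Q* = 623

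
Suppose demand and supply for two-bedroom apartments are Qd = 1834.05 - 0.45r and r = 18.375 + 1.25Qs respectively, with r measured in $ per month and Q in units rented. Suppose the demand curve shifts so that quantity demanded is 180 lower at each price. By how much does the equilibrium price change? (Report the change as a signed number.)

In direct form, Qs = -14.7 + 0.8r.
Set Qd = Qs: 1834.05 - 0.45r = -14.7 + 0.8r, so 1848.75 = 1.25r and r* = 1479.
From the demand curve, Q* = 1834.05 - 0.45(1479) = 1168.5.
After the shift, demand is Qd = 1654.05 - 0.45r.
The new intersection has 1668.75 = 1.25r, i.e. r = 1335, Q = 1053.3.
Δr = 1335 - 1479 = -144.

Δr = -144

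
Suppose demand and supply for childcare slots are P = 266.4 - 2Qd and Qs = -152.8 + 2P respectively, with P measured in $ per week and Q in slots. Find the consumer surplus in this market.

Consumer surplus = 5776

In direct form, Qd = 133.2 - 0.5P.
At equilibrium Qd = Qs, so 133.2 - 0.5P = -152.8 + 2P; collecting terms, 286 = 2.5P and P* = 114.4.
Then Q* = 133.2 - 0.5(114.4) = 76.
Demand choke price (Qd = 0): P = 133.2/0.5 = 266.4. Consumer surplus = ½ × (266.4 - 114.4) × 76 = 5776.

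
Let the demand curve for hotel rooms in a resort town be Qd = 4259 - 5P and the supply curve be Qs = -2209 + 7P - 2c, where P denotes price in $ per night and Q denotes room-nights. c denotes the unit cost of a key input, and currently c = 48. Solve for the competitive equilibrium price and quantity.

With c = 48, supply is Qs = -2305 + 7P.
The market clears where 4259 - 5P = -2305 + 7P. Rearranging, 12P = 6564, hence P* = 547.
From the demand curve, Q* = 4259 - 5(547) = 1524.

P* = 547, Q* = 1524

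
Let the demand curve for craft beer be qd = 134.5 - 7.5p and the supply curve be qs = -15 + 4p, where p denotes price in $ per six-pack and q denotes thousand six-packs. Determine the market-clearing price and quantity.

p* = 13, q* = 37

Set qd = qs: 134.5 - 7.5p = -15 + 4p, so 149.5 = 11.5p and p* = 13.
Substitute back: q* = 134.5 - 7.5(13) = 37.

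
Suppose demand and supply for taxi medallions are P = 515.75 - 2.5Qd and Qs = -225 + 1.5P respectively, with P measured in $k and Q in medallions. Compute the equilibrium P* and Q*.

P* = 227, Q* = 115.5

In direct form, Qd = 206.3 - 0.4P.
The market clears where 206.3 - 0.4P = -225 + 1.5P. Rearranging, 1.9P = 431.3, hence P* = 227.
Then Q* = 206.3 - 0.4(227) = 115.5.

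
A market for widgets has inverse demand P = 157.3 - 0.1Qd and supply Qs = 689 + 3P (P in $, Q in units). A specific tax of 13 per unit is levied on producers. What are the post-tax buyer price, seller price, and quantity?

P_b = 71, P_s = 58, Q = 863

Rewriting in direct form: Qd = 1573 - 10P.
The tax drives a wedge P_b - P_s = 13. Substituting P_s = P_b - 13 into supply: Qs = 650 + 3P_b.
Market clearing requires 1573 - 10P_b = 650 + 3P_b; hence 923 = 13P_b and P_b = 71.
Then P_s = 71 - 13 = 58 and Q = 1573 - 10(71) = 863.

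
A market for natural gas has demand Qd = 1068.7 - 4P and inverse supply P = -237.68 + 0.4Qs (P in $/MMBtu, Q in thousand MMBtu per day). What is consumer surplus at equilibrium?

Consumer surplus = 75407.86125

Solving each curve for Q: Qs = 594.2 + 2.5P.
Equating demand and supply, 1068.7 - 4P = 594.2 + 2.5P gives 6.5P = 474.5, so P* = 73.
Plugging P* into demand: Q* = 1068.7 - 4(73) = 776.7.
Demand choke price (Qd = 0): P = 1068.7/4 = 267.175. Consumer surplus = ½ × (267.175 - 73) × 776.7 = 75407.86125.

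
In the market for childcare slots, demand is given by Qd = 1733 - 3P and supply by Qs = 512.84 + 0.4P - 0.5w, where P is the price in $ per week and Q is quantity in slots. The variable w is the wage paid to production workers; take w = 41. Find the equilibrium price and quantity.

P* = 364.9, Q* = 638.3

With w = 41, supply is Qs = 492.34 + 0.4P.
Set Qd = Qs: 1733 - 3P = 492.34 + 0.4P, so 1240.66 = 3.4P and P* = 364.9.
Plugging P* into demand: Q* = 1733 - 3(364.9) = 638.3.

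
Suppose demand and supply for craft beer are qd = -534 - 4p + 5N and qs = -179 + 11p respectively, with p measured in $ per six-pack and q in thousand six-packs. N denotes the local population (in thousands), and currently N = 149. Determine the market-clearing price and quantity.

p* = 26, q* = 107

With N = 149, demand is qd = 211 - 4p.
Equating demand and supply, 211 - 4p = -179 + 11p gives 15p = 390, so p* = 26.
Plugging p* into demand: q* = 211 - 4(26) = 107.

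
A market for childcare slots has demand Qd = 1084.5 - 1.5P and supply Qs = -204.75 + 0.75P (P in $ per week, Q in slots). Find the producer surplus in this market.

Producer surplus = 33750

The market clears where 1084.5 - 1.5P = -204.75 + 0.75P. Rearranging, 2.25P = 1289.25, hence P* = 573.
From the demand curve, Q* = 1084.5 - 1.5(573) = 225.
Supply choke price (Qs = 0): P = 273. Producer surplus = ½ × (573 - 273) × 225 = 33750.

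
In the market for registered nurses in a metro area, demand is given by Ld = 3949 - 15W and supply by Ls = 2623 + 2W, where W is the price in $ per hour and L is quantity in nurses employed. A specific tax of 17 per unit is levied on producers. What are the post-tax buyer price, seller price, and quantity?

The tax drives a wedge W_b - W_s = 17. Substituting W_s = W_b - 17 into supply: Ls = 2589 + 2W_b.
Market clearing requires 3949 - 15W_b = 2589 + 2W_b; hence 1360 = 17W_b and W_b = 80.
So W_s = 63 and the quantity traded is L = 3949 - 15(80) = 2749.

W_b = 80, W_s = 63, L = 2749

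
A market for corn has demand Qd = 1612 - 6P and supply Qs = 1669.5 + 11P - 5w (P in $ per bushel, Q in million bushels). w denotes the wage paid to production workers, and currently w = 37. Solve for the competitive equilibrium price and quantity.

P* = 7.5, Q* = 1567

With w = 37, supply is Qs = 1484.5 + 11P.
The market clears where 1612 - 6P = 1484.5 + 11P. Rearranging, 17P = 127.5, hence P* = 7.5.
From the demand curve, Q* = 1612 - 6(7.5) = 1567.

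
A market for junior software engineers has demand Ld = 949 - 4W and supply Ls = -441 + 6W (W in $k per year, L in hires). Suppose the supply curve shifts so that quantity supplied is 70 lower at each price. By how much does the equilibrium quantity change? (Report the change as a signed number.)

ΔL = -28

At equilibrium Ld = Ls, so 949 - 4W = -441 + 6W; collecting terms, 1390 = 10W and W* = 139.
From the demand curve, L* = 949 - 4(139) = 393.
After the shift, supply is Ls = -511 + 6W.
New equilibrium: 1460 = 10W, so W = 146 and L = 365.
ΔL = 365 - 393 = -28.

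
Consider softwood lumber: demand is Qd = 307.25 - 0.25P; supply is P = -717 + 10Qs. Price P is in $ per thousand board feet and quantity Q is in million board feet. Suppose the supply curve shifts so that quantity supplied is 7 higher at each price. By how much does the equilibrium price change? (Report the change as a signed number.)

Inverting to quantity form: Qs = 71.7 + 0.1P.
Equating demand and supply, 307.25 - 0.25P = 71.7 + 0.1P gives 0.35P = 235.55, so P* = 673.
Plugging P* into demand: Q* = 307.25 - 0.25(673) = 139.
After the shift, supply is Qs = 78.7 + 0.1P.
The new intersection has 228.55 = 0.35P, i.e. P = 653, Q = 144.
ΔP = 653 - 673 = -20.

ΔP = -20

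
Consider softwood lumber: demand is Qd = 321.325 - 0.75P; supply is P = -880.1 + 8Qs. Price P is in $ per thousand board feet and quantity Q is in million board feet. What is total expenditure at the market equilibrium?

Total expenditure = 33858.3

In direct form, Qs = 110.0125 + 0.125P.
At equilibrium Qd = Qs, so 321.325 - 0.75P = 110.0125 + 0.125P; collecting terms, 211.3125 = 0.875P and P* = 241.5.
Plugging P* into demand: Q* = 321.325 - 0.75(241.5) = 140.2.
Total expenditure = P* × Q* = 241.5 × 140.2 = 33858.3.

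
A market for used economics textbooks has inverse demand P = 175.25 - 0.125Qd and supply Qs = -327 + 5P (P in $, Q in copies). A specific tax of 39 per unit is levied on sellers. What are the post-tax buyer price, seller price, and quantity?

In direct form, Qd = 1402 - 8P.
The tax drives a wedge P_b - P_s = 39. Substituting P_s = P_b - 39 into supply: Qs = -522 + 5P_b.
Set Qd = Qs: 1402 - 8P_b = -522 + 5P_b, so 1924 = 13P_b and P_b = 148.
Then P_s = 148 - 39 = 109 and Q = 1402 - 8(148) = 218.

P_b = 148, P_s = 109, Q = 218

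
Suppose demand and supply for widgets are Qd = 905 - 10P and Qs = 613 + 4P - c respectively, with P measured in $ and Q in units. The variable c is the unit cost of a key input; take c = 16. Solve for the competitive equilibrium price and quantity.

With c = 16, supply is Qs = 597 + 4P.
The market clears where 905 - 10P = 597 + 4P. Rearranging, 14P = 308, hence P* = 22.
Plugging P* into demand: Q* = 905 - 10(22) = 685.

P* = 22, Q* = 685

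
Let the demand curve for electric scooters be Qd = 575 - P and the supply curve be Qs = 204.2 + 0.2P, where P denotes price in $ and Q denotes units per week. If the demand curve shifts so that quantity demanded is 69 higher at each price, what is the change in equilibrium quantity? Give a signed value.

ΔQ = 11.5

At equilibrium Qd = Qs, so 575 - P = 204.2 + 0.2P; collecting terms, 370.8 = 1.2P and P* = 309.
Plugging P* into demand: Q* = 575 - 309 = 266.
After the shift, demand is Qd = 644 - P.
Re-solving, 1.2P = 439.8 gives P = 366.5 and Q = 277.5.
ΔQ = 277.5 - 266 = 11.5.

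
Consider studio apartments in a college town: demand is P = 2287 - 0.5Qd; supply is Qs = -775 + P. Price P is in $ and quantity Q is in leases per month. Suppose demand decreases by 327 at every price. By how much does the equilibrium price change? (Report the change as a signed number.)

ΔP = -109

Rewriting in direct form: Qd = 4574 - 2P.
At equilibrium Qd = Qs, so 4574 - 2P = -775 + P; collecting terms, 5349 = 3P and P* = 1783.
From the demand curve, Q* = 4574 - 2(1783) = 1008.
After the shift, demand is Qd = 4247 - 2P.
The new intersection has 5022 = 3P, i.e. P = 1674, Q = 899.
ΔP = 1674 - 1783 = -109.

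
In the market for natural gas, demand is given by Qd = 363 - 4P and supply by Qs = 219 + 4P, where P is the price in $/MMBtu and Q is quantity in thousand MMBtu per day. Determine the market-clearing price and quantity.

P* = 18, Q* = 291

Set Qd = Qs: 363 - 4P = 219 + 4P, so 144 = 8P and P* = 18.
From the demand curve, Q* = 363 - 4(18) = 291.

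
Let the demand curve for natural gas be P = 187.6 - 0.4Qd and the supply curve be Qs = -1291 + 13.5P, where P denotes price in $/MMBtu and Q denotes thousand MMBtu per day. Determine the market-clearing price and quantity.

P* = 110, Q* = 194

In direct form, Qd = 469 - 2.5P.
At equilibrium Qd = Qs, so 469 - 2.5P = -1291 + 13.5P; collecting terms, 1760 = 16P and P* = 110.
From the demand curve, Q* = 469 - 2.5(110) = 194.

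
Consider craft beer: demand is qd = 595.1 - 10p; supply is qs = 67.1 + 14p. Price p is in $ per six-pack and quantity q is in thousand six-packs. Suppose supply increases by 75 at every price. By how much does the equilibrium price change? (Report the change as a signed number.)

At equilibrium qd = qs, so 595.1 - 10p = 67.1 + 14p; collecting terms, 528 = 24p and p* = 22.
Then q* = 595.1 - 10(22) = 375.1.
After the shift, supply is qs = 142.1 + 14p.
New equilibrium: 453 = 24p, so p = 18.875 and q = 406.35.
Δp = 18.875 - 22 = -3.125.

Δp = -3.125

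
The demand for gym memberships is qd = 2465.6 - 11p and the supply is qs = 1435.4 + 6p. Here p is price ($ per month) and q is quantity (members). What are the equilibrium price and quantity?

Equating demand and supply, 2465.6 - 11p = 1435.4 + 6p gives 17p = 1030.2, so p* = 60.6.
Substitute back: q* = 2465.6 - 11(60.6) = 1799.

p* = 60.6, q* = 1799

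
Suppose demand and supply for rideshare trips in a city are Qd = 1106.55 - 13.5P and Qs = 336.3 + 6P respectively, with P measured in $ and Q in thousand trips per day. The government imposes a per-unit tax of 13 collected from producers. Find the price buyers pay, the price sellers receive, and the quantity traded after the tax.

The tax drives a wedge P_b - P_s = 13. Substituting P_s = P_b - 13 into supply: Qs = 258.3 + 6P_b.
Set Qd = Qs: 1106.55 - 13.5P_b = 258.3 + 6P_b, so 848.25 = 19.5P_b and P_b = 43.5.
Then P_s = 43.5 - 13 = 30.5 and Q = 1106.55 - 13.5(43.5) = 519.3.

P_b = 43.5, P_s = 30.5, Q = 519.3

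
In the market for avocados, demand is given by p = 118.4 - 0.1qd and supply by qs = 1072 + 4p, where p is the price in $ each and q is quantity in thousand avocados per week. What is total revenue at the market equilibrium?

Total revenue = 8832

Solving each curve for q: qd = 1184 - 10p.
At equilibrium qd = qs, so 1184 - 10p = 1072 + 4p; collecting terms, 112 = 14p and p* = 8.
Plugging p* into demand: q* = 1184 - 10(8) = 1104.
Total revenue = p* × q* = 8 × 1104 = 8832.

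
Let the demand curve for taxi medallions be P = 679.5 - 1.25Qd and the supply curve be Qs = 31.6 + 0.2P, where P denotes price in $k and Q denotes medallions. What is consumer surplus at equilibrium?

Consumer surplus = 11222.5

Inverting to quantity form: Qd = 543.6 - 0.8P.
The market clears where 543.6 - 0.8P = 31.6 + 0.2P. Rearranging, P = 512, hence P* = 512.
From the demand curve, Q* = 543.6 - 0.8(512) = 134.
Demand choke price (Qd = 0): P = 543.6/0.8 = 679.5. Consumer surplus = ½ × (679.5 - 512) × 134 = 11222.5.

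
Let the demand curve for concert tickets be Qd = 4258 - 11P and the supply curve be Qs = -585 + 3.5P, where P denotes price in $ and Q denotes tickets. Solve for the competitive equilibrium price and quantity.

The market clears where 4258 - 11P = -585 + 3.5P. Rearranging, 14.5P = 4843, hence P* = 334.
Substitute back: Q* = 4258 - 11(334) = 584.

P* = 334, Q* = 584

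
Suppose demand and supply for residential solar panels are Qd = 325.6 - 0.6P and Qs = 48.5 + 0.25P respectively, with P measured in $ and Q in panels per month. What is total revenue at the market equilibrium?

At equilibrium Qd = Qs, so 325.6 - 0.6P = 48.5 + 0.25P; collecting terms, 277.1 = 0.85P and P* = 326.
From the demand curve, Q* = 325.6 - 0.6(326) = 130.
Total revenue = P* × Q* = 326 × 130 = 42380.

Total revenue = 42380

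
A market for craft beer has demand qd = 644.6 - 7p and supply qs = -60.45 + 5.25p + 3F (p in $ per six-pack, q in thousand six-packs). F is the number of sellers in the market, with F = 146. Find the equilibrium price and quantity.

p* = 21.8, q* = 492

With F = 146, supply is qs = 377.55 + 5.25p.
The market clears where 644.6 - 7p = 377.55 + 5.25p. Rearranging, 12.25p = 267.05, hence p* = 21.8.
Plugging p* into demand: q* = 644.6 - 7(21.8) = 492.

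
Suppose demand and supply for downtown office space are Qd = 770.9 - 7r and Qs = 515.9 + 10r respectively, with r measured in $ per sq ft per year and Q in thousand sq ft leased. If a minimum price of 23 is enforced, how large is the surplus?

Evaluating both curves at the floor price 23 gives Qd = 609.9, Qs = 745.9.
Surplus = Qs - Qd = 745.9 - 609.9 = 136.

Surplus = 136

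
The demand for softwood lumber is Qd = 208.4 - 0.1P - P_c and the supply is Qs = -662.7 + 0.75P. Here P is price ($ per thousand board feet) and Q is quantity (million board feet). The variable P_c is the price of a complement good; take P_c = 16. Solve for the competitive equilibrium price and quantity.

With P_c = 16, demand is Qd = 192.4 - 0.1P.
Set Qd = Qs: 192.4 - 0.1P = -662.7 + 0.75P, so 855.1 = 0.85P and P* = 1006.
Plugging P* into demand: Q* = 192.4 - 0.1(1006) = 91.8.

P* = 1006, Q* = 91.8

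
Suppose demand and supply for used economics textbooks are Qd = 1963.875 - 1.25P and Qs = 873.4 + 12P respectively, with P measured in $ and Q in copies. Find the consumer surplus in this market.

Set Qd = Qs: 1963.875 - 1.25P = 873.4 + 12P, so 1090.475 = 13.25P and P* = 82.3.
From the demand curve, Q* = 1963.875 - 1.25(82.3) = 1861.
Demand choke price (Qd = 0): P = 1963.875/1.25 = 1571.1. Consumer surplus = ½ × (1571.1 - 82.3) × 1861 = 1385328.4.

Consumer surplus = 1385328.4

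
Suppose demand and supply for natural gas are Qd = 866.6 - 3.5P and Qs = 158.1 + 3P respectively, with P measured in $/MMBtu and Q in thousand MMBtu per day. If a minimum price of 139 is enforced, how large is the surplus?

Surplus = 195

Evaluating both curves at the floor price 139 gives Qd = 380.1, Qs = 575.1.
Surplus = Qs - Qd = 575.1 - 380.1 = 195.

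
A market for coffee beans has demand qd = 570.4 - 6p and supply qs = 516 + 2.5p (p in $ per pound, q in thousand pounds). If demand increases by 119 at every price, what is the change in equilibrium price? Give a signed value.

At equilibrium qd = qs, so 570.4 - 6p = 516 + 2.5p; collecting terms, 54.4 = 8.5p and p* = 6.4.
From the demand curve, q* = 570.4 - 6(6.4) = 532.
After the shift, demand is qd = 689.4 - 6p.
The new intersection has 173.4 = 8.5p, i.e. p = 20.4, q = 567.
Δp = 20.4 - 6.4 = 14.

Δp = 14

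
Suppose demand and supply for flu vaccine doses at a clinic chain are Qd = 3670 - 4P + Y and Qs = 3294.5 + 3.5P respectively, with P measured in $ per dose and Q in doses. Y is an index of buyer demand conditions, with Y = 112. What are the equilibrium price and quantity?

With Y = 112, demand is Qd = 3782 - 4P.
Equating demand and supply, 3782 - 4P = 3294.5 + 3.5P gives 7.5P = 487.5, so P* = 65.
Then Q* = 3782 - 4(65) = 3522.

P* = 65, Q* = 3522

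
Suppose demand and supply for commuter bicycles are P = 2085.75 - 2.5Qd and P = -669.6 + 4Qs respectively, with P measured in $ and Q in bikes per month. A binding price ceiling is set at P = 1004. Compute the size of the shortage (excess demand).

Solving each curve for Q: Qd = 834.3 - 0.4P and Qs = 167.4 + 0.25P.
At P = 1004: Qd = 432.7 and Qs = 418.4.
Shortage = Qd - Qs = 432.7 - 418.4 = 14.3.

Shortage = 14.3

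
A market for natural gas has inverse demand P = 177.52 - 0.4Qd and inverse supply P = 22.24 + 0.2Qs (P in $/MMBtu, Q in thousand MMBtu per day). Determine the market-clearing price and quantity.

P* = 74, Q* = 258.8

Solving each curve for Q: Qd = 443.8 - 2.5P and Qs = -111.2 + 5P.
The market clears where 443.8 - 2.5P = -111.2 + 5P. Rearranging, 7.5P = 555, hence P* = 74.
Plugging P* into demand: Q* = 443.8 - 2.5(74) = 258.8.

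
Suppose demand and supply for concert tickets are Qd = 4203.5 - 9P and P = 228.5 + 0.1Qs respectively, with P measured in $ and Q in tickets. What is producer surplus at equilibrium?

Producer surplus = 63845

Solving each curve for Q: Qs = -2285 + 10P.
At equilibrium Qd = Qs, so 4203.5 - 9P = -2285 + 10P; collecting terms, 6488.5 = 19P and P* = 341.5.
From the demand curve, Q* = 4203.5 - 9(341.5) = 1130.
Supply choke price (Qs = 0): P = 228.5. Producer surplus = ½ × (341.5 - 228.5) × 1130 = 63845.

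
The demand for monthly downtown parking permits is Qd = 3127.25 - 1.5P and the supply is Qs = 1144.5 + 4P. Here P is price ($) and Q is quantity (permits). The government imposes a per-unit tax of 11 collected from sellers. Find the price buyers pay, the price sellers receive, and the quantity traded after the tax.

P_b = 368.5, P_s = 357.5, Q = 2574.5

With a tax of 11 on sellers, they supply based on the net price P_s = P_b - 11, so Qs = 1100.5 + 4P_b.
Equate demand and the shifted supply: 3127.25 - 1.5P_b = 1100.5 + 4P_b, giving 5.5P_b = 2026.75, so P_b = 368.5.
Then P_s = 368.5 - 11 = 357.5 and Q = 3127.25 - 1.5(368.5) = 2574.5.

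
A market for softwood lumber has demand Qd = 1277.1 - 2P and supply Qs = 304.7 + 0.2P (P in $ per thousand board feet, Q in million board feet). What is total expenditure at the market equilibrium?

The market clears where 1277.1 - 2P = 304.7 + 0.2P. Rearranging, 2.2P = 972.4, hence P* = 442.
From the demand curve, Q* = 1277.1 - 2(442) = 393.1.
Total expenditure = P* × Q* = 442 × 393.1 = 173750.2.

Total expenditure = 173750.2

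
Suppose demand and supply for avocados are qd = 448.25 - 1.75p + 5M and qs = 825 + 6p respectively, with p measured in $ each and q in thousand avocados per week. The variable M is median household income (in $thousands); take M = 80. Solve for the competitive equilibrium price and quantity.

With M = 80, demand is qd = 848.25 - 1.75p.
The market clears where 848.25 - 1.75p = 825 + 6p. Rearranging, 7.75p = 23.25, hence p* = 3.
Substitute back: q* = 848.25 - 1.75(3) = 843.

p* = 3, q* = 843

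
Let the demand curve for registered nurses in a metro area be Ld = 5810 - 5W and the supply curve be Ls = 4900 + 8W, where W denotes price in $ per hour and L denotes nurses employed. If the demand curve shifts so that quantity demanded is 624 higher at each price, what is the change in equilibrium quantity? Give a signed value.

The market clears where 5810 - 5W = 4900 + 8W. Rearranging, 13W = 910, hence W* = 70.
Then L* = 5810 - 5(70) = 5460.
After the shift, demand is Ld = 6434 - 5W.
Re-solving, 13W = 1534 gives W = 118 and L = 5844.
ΔL = 5844 - 5460 = 384.

ΔL = 384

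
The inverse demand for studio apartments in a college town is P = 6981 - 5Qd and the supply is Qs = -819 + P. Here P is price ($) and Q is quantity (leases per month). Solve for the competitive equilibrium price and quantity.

P* = 1846, Q* = 1027

Rewriting in direct form: Qd = 1396.2 - 0.2P.
Equating demand and supply, 1396.2 - 0.2P = -819 + P gives 1.2P = 2215.2, so P* = 1846.
Then Q* = 1396.2 - 0.2(1846) = 1027.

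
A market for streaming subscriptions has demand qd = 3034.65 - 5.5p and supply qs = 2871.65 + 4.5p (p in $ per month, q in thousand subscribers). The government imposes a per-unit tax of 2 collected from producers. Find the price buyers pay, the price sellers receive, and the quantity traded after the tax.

p_b = 17.2, p_s = 15.2, q = 2940.05

Producers keep p_s = p_b - 2 per unit, so supply in terms of the buyer price is qs = 2862.65 + 4.5p_b.
Set qd = qs: 3034.65 - 5.5p_b = 2862.65 + 4.5p_b, so 172 = 10p_b and p_b = 17.2.
So p_s = 15.2 and the quantity traded is q = 3034.65 - 5.5(17.2) = 2940.05.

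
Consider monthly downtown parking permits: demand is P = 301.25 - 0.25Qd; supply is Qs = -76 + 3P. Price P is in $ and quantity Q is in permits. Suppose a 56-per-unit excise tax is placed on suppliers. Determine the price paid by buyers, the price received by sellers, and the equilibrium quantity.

In direct form, Qd = 1205 - 4P.
The tax drives a wedge P_b - P_s = 56. Substituting P_s = P_b - 56 into supply: Qs = -244 + 3P_b.
Set Qd = Qs: 1205 - 4P_b = -244 + 3P_b, so 1449 = 7P_b and P_b = 207.
Then P_s = 207 - 56 = 151 and Q = 1205 - 4(207) = 377.

P_b = 207, P_s = 151, Q = 377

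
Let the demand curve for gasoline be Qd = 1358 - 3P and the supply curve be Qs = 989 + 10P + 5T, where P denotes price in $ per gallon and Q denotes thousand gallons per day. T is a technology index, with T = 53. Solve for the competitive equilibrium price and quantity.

With T = 53, supply is Qs = 1254 + 10P.
Set Qd = Qs: 1358 - 3P = 1254 + 10P, so 104 = 13P and P* = 8.
Then Q* = 1358 - 3(8) = 1334.

P* = 8, Q* = 1334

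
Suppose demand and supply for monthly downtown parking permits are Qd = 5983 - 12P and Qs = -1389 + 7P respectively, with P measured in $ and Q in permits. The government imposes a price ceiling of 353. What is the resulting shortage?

Shortage = 665

With P fixed at 353, quantity demanded is 1747 and quantity supplied is 1082.
Shortage = Qd - Qs = 1747 - 1082 = 665.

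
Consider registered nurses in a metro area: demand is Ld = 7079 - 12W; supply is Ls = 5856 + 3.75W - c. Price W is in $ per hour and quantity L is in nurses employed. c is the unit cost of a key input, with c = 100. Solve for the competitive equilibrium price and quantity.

With c = 100, supply is Ls = 5756 + 3.75W.
The market clears where 7079 - 12W = 5756 + 3.75W. Rearranging, 15.75W = 1323, hence W* = 84.
Plugging W* into demand: L* = 7079 - 12(84) = 6071.

W* = 84, L* = 6071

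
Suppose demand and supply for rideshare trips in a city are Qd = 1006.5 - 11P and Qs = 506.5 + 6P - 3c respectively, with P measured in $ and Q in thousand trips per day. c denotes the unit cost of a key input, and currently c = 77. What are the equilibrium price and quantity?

P* = 43, Q* = 533.5

With c = 77, supply is Qs = 275.5 + 6P.
At equilibrium Qd = Qs, so 1006.5 - 11P = 275.5 + 6P; collecting terms, 731 = 17P and P* = 43.
From the demand curve, Q* = 1006.5 - 11(43) = 533.5.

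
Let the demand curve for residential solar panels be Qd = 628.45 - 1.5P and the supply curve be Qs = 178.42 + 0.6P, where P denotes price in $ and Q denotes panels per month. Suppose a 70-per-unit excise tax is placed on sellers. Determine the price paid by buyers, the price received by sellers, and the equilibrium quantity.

P_b = 234.3, P_s = 164.3, Q = 277

With a tax of 70 on sellers, they supply based on the net price P_s = P_b - 70, so Qs = 136.42 + 0.6P_b.
Equate demand and the shifted supply: 628.45 - 1.5P_b = 136.42 + 0.6P_b, giving 2.1P_b = 492.03, so P_b = 234.3.
So P_s = 164.3 and the quantity traded is Q = 628.45 - 1.5(234.3) = 277.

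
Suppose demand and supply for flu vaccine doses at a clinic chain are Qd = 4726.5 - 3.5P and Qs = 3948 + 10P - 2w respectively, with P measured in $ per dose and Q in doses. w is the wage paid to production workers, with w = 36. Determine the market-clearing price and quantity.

With w = 36, supply is Qs = 3876 + 10P.
Equating demand and supply, 4726.5 - 3.5P = 3876 + 10P gives 13.5P = 850.5, so P* = 63.
From the demand curve, Q* = 4726.5 - 3.5(63) = 4506.

P* = 63, Q* = 4506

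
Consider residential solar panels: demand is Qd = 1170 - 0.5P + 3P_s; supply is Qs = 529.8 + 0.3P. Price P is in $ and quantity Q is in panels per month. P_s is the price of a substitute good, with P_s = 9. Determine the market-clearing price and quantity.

With P_s = 9, demand is Qd = 1197 - 0.5P.
Set Qd = Qs: 1197 - 0.5P = 529.8 + 0.3P, so 667.2 = 0.8P and P* = 834.
Plugging P* into demand: Q* = 1197 - 0.5(834) = 780.

P* = 834, Q* = 780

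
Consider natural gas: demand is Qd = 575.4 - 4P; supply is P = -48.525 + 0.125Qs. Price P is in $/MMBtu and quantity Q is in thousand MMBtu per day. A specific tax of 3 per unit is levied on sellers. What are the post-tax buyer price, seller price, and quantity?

In direct form, Qs = 388.2 + 8P.
With a tax of 3 on sellers, they supply based on the net price P_s = P_b - 3, so Qs = 364.2 + 8P_b.
Set Qd = Qs: 575.4 - 4P_b = 364.2 + 8P_b, so 211.2 = 12P_b and P_b = 17.6.
So P_s = 14.6 and the quantity traded is Q = 575.4 - 4(17.6) = 505.

P_b = 17.6, P_s = 14.6, Q = 505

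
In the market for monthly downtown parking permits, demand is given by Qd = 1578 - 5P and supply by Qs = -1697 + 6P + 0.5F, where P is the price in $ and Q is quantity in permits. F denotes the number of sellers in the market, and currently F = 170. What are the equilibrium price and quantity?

P* = 290, Q* = 128

With F = 170, supply is Qs = -1612 + 6P.
Equating demand and supply, 1578 - 5P = -1612 + 6P gives 11P = 3190, so P* = 290.
Then Q* = 1578 - 5(290) = 128.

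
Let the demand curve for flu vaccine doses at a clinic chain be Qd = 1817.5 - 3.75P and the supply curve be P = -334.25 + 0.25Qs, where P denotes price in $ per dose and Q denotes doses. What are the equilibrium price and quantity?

Solving each curve for Q: Qs = 1337 + 4P.
Equating demand and supply, 1817.5 - 3.75P = 1337 + 4P gives 7.75P = 480.5, so P* = 62.
Then Q* = 1817.5 - 3.75(62) = 1585.

P* = 62, Q* = 1585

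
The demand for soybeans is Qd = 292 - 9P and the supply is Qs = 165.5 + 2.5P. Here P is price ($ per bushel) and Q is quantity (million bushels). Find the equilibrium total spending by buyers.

Equating demand and supply, 292 - 9P = 165.5 + 2.5P gives 11.5P = 126.5, so P* = 11.
From the demand curve, Q* = 292 - 9(11) = 193.
Total spending by buyers = P* × Q* = 11 × 193 = 2123.

Total spending by buyers = 2123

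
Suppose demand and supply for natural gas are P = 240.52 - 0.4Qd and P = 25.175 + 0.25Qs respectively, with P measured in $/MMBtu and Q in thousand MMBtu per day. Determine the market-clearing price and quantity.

P* = 108, Q* = 331.3

In direct form, Qd = 601.3 - 2.5P and Qs = -100.7 + 4P.
Set Qd = Qs: 601.3 - 2.5P = -100.7 + 4P, so 702 = 6.5P and P* = 108.
Substitute back: Q* = 601.3 - 2.5(108) = 331.3.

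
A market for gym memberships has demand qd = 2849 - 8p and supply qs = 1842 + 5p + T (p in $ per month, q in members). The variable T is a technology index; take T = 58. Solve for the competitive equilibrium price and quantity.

p* = 73, q* = 2265

With T = 58, supply is qs = 1900 + 5p.
Set qd = qs: 2849 - 8p = 1900 + 5p, so 949 = 13p and p* = 73.
Substitute back: q* = 2849 - 8(73) = 2265.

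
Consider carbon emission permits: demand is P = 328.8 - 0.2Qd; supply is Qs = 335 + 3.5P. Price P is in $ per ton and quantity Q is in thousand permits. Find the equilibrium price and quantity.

P* = 154, Q* = 874

Inverting to quantity form: Qd = 1644 - 5P.
Equating demand and supply, 1644 - 5P = 335 + 3.5P gives 8.5P = 1309, so P* = 154.
Substitute back: Q* = 1644 - 5(154) = 874.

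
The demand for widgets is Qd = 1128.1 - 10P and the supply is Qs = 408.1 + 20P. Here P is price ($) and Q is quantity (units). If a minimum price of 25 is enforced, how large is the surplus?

Evaluating both curves at the floor price 25 gives Qd = 878.1, Qs = 908.1.
Surplus = Qs - Qd = 908.1 - 878.1 = 30.

Surplus = 30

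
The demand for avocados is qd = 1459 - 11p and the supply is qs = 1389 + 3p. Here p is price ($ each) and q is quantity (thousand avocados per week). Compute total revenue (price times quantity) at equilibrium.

Total revenue = 7020

Set qd = qs: 1459 - 11p = 1389 + 3p, so 70 = 14p and p* = 5.
Plugging p* into demand: q* = 1459 - 11(5) = 1404.
Total revenue = p* × q* = 5 × 1404 = 7020.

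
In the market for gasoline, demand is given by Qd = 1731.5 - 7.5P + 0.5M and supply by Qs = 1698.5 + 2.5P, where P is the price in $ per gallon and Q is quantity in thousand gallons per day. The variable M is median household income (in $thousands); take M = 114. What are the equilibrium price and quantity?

P* = 9, Q* = 1721

With M = 114, demand is Qd = 1788.5 - 7.5P.
Set Qd = Qs: 1788.5 - 7.5P = 1698.5 + 2.5P, so 90 = 10P and P* = 9.
Substitute back: Q* = 1788.5 - 7.5(9) = 1721.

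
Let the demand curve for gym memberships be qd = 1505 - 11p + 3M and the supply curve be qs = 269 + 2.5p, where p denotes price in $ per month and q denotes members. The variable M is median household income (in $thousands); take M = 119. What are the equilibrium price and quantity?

p* = 118, q* = 564

With M = 119, demand is qd = 1862 - 11p.
The market clears where 1862 - 11p = 269 + 2.5p. Rearranging, 13.5p = 1593, hence p* = 118.
Substitute back: q* = 1862 - 11(118) = 564.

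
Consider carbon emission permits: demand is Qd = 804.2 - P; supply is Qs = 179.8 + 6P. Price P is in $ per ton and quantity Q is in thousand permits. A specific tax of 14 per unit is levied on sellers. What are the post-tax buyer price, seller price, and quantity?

P_b = 101.2, P_s = 87.2, Q = 703

With a tax of 14 on sellers, they supply based on the net price P_s = P_b - 14, so Qs = 95.8 + 6P_b.
Market clearing requires 804.2 - P_b = 95.8 + 6P_b; hence 708.4 = 7P_b and P_b = 101.2.
Then P_s = 101.2 - 14 = 87.2 and Q = 804.2 - 101.2 = 703.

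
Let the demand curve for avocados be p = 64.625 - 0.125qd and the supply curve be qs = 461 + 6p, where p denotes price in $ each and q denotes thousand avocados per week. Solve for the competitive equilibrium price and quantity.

p* = 4, q* = 485

Solving each curve for q: qd = 517 - 8p.
Equating demand and supply, 517 - 8p = 461 + 6p gives 14p = 56, so p* = 4.
From the demand curve, q* = 517 - 8(4) = 485.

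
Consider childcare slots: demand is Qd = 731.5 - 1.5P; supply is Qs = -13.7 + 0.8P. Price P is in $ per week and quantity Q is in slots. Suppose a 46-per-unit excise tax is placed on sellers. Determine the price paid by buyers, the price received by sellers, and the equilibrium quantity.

P_b = 340, P_s = 294, Q = 221.5

The tax drives a wedge P_b - P_s = 46. Substituting P_s = P_b - 46 into supply: Qs = -50.5 + 0.8P_b.
Set Qd = Qs: 731.5 - 1.5P_b = -50.5 + 0.8P_b, so 782 = 2.3P_b and P_b = 340.
Then P_s = 340 - 46 = 294 and Q = 731.5 - 1.5(340) = 221.5.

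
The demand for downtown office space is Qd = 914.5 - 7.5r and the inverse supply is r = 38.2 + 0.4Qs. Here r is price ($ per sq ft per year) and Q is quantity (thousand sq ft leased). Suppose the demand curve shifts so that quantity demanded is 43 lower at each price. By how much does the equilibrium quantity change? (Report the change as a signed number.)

In direct form, Qs = -95.5 + 2.5r.
Equating demand and supply, 914.5 - 7.5r = -95.5 + 2.5r gives 10r = 1010, so r* = 101.
Substitute back: Q* = 914.5 - 7.5(101) = 157.
After the shift, demand is Qd = 871.5 - 7.5r.
Re-solving, 10r = 967 gives r = 96.7 and Q = 146.25.
ΔQ = 146.25 - 157 = -10.75.

ΔQ = -10.75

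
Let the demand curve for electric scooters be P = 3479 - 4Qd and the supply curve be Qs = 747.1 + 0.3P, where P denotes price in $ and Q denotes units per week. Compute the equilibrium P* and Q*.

P* = 223, Q* = 814

In direct form, Qd = 869.75 - 0.25P.
At equilibrium Qd = Qs, so 869.75 - 0.25P = 747.1 + 0.3P; collecting terms, 122.65 = 0.55P and P* = 223.
Plugging P* into demand: Q* = 869.75 - 0.25(223) = 814.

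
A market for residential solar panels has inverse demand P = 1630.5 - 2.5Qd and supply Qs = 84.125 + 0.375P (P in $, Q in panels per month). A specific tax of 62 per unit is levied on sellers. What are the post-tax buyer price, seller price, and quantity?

P_b = 763, P_s = 701, Q = 347

Solving each curve for Q: Qd = 652.2 - 0.4P.
The tax drives a wedge P_b - P_s = 62. Substituting P_s = P_b - 62 into supply: Qs = 60.875 + 0.375P_b.
Equate demand and the shifted supply: 652.2 - 0.4P_b = 60.875 + 0.375P_b, giving 0.775P_b = 591.325, so P_b = 763.
So P_s = 701 and the quantity traded is Q = 652.2 - 0.4(763) = 347.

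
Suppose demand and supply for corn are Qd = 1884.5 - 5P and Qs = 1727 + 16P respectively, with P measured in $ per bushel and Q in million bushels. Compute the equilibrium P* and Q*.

The market clears where 1884.5 - 5P = 1727 + 16P. Rearranging, 21P = 157.5, hence P* = 7.5.
Plugging P* into demand: Q* = 1884.5 - 5(7.5) = 1847.

P* = 7.5, Q* = 1847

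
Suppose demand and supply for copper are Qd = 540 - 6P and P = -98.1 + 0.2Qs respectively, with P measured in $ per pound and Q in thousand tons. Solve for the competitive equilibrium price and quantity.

P* = 4.5, Q* = 513

Solving each curve for Q: Qs = 490.5 + 5P.
Equating demand and supply, 540 - 6P = 490.5 + 5P gives 11P = 49.5, so P* = 4.5.
Then Q* = 540 - 6(4.5) = 513.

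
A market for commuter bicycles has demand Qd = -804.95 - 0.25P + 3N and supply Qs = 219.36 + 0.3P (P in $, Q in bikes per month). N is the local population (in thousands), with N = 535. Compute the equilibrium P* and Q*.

P* = 1055.8, Q* = 536.1

With N = 535, demand is Qd = 800.05 - 0.25P.
At equilibrium Qd = Qs, so 800.05 - 0.25P = 219.36 + 0.3P; collecting terms, 580.69 = 0.55P and P* = 1055.8.
Substitute back: Q* = 800.05 - 0.25(1055.8) = 536.1.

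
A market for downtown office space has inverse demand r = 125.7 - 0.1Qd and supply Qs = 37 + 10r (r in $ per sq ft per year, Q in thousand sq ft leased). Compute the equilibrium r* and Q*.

r* = 61, Q* = 647

Inverting to quantity form: Qd = 1257 - 10r.
Set Qd = Qs: 1257 - 10r = 37 + 10r, so 1220 = 20r and r* = 61.
Substitute back: Q* = 1257 - 10(61) = 647.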